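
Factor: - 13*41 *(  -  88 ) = 2^3*11^1 * 13^1 * 41^1 = 46904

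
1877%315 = 302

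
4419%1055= 199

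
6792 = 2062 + 4730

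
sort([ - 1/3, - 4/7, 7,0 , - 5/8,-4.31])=[- 4.31, - 5/8, - 4/7, - 1/3, 0, 7 ] 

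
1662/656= 831/328 = 2.53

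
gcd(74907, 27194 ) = 1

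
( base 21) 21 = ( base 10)43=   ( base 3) 1121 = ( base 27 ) 1g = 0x2b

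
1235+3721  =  4956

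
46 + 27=73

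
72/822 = 12/137 = 0.09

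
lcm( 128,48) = 384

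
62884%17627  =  10003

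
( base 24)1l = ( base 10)45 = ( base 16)2D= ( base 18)29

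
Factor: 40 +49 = 89^1 = 89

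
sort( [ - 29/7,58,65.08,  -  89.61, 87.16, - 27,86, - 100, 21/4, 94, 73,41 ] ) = [ - 100 , - 89.61  , - 27, - 29/7,  21/4, 41, 58,65.08, 73, 86, 87.16, 94]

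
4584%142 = 40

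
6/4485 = 2/1495 = 0.00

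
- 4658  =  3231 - 7889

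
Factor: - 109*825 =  -3^1*5^2 * 11^1*109^1=   - 89925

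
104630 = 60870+43760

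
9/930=3/310 = 0.01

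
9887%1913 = 322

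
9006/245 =36 + 186/245 = 36.76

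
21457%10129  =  1199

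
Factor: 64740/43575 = 2^2*5^( - 1 )*7^( - 1 )*13^1 = 52/35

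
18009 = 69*261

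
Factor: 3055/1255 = 611/251 =13^1 * 47^1*251^(-1) 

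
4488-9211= - 4723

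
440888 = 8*55111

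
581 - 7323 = -6742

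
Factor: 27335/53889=35/69 = 3^ ( - 1 ) * 5^1*7^1*23^(  -  1) 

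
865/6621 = 865/6621 = 0.13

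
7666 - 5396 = 2270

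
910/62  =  14+21/31 = 14.68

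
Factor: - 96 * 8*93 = - 2^8 *3^2*31^1  =  - 71424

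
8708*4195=36530060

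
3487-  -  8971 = 12458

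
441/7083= 49/787 = 0.06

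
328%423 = 328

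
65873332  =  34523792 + 31349540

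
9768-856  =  8912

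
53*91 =4823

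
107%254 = 107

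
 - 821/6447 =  - 1 + 5626/6447   =  - 0.13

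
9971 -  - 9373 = 19344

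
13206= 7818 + 5388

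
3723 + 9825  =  13548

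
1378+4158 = 5536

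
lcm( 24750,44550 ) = 222750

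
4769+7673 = 12442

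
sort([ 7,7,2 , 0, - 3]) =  [ - 3,0, 2, 7, 7]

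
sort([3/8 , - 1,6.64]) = [ - 1,3/8, 6.64]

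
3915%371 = 205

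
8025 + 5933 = 13958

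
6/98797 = 6/98797 = 0.00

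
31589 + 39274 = 70863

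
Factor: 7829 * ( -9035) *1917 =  - 3^3*5^1*13^1 * 71^1*139^1*  7829^1=-  135599023755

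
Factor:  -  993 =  - 3^1*331^1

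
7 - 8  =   - 1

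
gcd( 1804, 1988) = 4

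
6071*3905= 23707255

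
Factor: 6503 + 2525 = 2^2*37^1*61^1 = 9028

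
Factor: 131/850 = 2^(-1)*5^( - 2 )*17^( - 1 )*131^1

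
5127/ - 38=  - 135 +3/38 = - 134.92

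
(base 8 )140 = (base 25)3L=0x60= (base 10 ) 96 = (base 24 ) 40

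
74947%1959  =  505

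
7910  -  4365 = 3545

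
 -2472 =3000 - 5472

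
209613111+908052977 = 1117666088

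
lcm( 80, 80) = 80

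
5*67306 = 336530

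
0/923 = 0 = 0.00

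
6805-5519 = 1286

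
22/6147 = 22/6147 = 0.00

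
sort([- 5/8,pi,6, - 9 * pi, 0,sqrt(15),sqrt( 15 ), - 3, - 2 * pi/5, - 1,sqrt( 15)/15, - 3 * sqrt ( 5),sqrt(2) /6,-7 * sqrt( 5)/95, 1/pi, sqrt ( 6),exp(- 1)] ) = [ - 9*pi, - 3  *  sqrt (5), - 3,- 2*pi/5,  -  1, - 5/8,-7*sqrt(5)/95,0, sqrt(2)/6, sqrt (15 ) /15, 1/pi,exp (-1 ),sqrt(6),  pi,  sqrt (15),sqrt (15),  6 ]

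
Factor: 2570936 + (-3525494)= - 2^1*3^3*11^1*1607^1 = -  954558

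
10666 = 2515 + 8151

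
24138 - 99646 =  - 75508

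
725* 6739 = 4885775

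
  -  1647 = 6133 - 7780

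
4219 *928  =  3915232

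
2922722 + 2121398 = 5044120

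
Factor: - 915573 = - 3^1 * 83^1 * 3677^1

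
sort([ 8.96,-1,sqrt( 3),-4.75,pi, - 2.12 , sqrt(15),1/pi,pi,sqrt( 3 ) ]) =[-4.75, - 2.12,- 1,1/pi, sqrt( 3),sqrt( 3),pi,pi,sqrt( 15), 8.96]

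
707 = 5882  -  5175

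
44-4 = 40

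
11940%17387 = 11940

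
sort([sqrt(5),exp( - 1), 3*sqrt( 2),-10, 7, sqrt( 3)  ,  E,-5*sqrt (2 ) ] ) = [ - 10, - 5*sqrt( 2), exp( - 1), sqrt(3),sqrt(5) , E,  3*sqrt( 2), 7] 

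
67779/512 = 132  +  195/512 = 132.38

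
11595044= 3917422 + 7677622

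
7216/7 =7216/7=1030.86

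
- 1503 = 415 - 1918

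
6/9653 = 6/9653 = 0.00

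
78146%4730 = 2466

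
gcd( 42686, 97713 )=7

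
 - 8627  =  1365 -9992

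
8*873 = 6984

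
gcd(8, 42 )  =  2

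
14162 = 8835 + 5327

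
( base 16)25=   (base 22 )1f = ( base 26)1B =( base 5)122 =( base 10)37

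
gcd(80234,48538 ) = 14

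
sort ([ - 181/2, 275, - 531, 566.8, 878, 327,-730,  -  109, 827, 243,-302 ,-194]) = [  -  730, - 531, - 302,-194,  -  109,-181/2,243  ,  275,327,566.8,827 , 878]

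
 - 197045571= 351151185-548196756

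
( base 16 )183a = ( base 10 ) 6202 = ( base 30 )6qm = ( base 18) 112A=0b1100000111010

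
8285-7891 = 394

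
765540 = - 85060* ( -9)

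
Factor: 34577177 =34577177^1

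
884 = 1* 884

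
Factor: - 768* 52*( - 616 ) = 2^13*3^1*7^1*11^1*13^1= 24600576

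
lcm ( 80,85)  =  1360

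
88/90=44/45 = 0.98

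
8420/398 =21 + 31/199= 21.16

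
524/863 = 524/863= 0.61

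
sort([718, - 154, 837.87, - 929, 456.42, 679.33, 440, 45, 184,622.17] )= [ - 929, - 154, 45, 184 , 440, 456.42, 622.17,679.33,718, 837.87]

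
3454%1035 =349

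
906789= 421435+485354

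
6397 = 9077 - 2680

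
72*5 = 360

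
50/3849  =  50/3849 = 0.01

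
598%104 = 78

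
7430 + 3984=11414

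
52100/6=8683 + 1/3  =  8683.33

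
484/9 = 53 + 7/9 = 53.78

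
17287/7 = 2469 + 4/7 = 2469.57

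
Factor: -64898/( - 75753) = 2^1*3^(-2)*19^( - 1)*37^1 * 443^ ( - 1)*877^1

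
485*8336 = 4042960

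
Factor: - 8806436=-2^2*97^1*22697^1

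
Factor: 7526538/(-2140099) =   -  2^1*3^2*13^( - 1)*173^1*2417^1 *164623^( -1)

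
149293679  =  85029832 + 64263847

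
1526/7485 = 1526/7485 = 0.20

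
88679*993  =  88058247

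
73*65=4745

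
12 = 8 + 4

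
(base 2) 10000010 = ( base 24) 5A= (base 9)154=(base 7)244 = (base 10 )130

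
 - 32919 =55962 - 88881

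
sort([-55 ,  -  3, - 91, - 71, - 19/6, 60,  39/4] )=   [-91, - 71  , - 55 , - 19/6 , - 3, 39/4,60]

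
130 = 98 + 32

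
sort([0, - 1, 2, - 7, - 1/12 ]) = [  -  7, - 1, - 1/12,0,2] 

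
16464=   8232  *2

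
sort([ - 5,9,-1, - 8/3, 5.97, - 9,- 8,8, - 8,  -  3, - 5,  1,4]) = [ - 9 ,-8, - 8, - 5, - 5,-3 ,-8/3 , - 1,1,4,5.97,8 , 9 ]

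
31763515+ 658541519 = 690305034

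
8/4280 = 1/535 = 0.00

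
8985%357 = 60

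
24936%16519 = 8417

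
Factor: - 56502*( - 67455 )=3811342410 = 2^1*3^4*5^1*43^1*73^1 * 1499^1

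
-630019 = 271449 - 901468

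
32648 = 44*742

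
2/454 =1/227 = 0.00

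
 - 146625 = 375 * ( - 391 ) 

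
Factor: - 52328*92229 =-2^3*3^1*31^1*71^1*211^1*433^1=- 4826159112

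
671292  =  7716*87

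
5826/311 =18+228/311 =18.73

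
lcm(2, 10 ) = 10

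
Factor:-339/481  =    -  3^1*13^( - 1)*37^ ( - 1)*113^1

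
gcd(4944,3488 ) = 16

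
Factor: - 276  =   - 2^2*3^1 * 23^1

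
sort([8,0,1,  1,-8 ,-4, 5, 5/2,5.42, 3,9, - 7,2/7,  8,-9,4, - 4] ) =[  -  9,  -  8, - 7 , - 4,  -  4,0,  2/7, 1,  1,5/2,3,  4 , 5,5.42,8,  8, 9]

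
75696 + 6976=82672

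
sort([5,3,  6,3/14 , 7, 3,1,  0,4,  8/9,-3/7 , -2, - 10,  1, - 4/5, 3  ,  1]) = [  -  10,-2, - 4/5, - 3/7, 0,  3/14,8/9,1, 1,  1,3, 3,3, 4, 5, 6,7 ]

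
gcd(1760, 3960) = 440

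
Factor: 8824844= 2^2*7^1*271^1 * 1163^1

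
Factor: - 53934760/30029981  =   - 2^3*5^1*11^1*83^( - 1)*122579^1*361807^( - 1)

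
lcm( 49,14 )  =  98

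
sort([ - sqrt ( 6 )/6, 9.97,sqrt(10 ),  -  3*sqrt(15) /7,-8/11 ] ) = [ - 3*sqrt (15 )/7,- 8/11, - sqrt( 6 )/6, sqrt( 10),9.97 ]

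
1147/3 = 1147/3 = 382.33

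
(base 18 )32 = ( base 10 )56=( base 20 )2G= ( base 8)70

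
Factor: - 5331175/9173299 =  - 5^2*37^(-1 )*41^( - 1 )*6047^( - 1)* 213247^1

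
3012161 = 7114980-4102819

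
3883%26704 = 3883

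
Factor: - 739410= - 2^1*3^1*5^1*7^2*503^1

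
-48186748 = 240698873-288885621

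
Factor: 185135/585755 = 61^1*193^( - 1)= 61/193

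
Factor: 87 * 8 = 696 = 2^3* 3^1*29^1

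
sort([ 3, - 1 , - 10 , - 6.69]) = [ - 10 , - 6.69 , - 1, 3 ] 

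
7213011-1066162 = 6146849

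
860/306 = 430/153 = 2.81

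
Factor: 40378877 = 7^1*11^1*37^1*14173^1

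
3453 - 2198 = 1255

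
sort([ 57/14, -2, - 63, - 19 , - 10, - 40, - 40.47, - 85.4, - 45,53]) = [-85.4,-63 , - 45 , - 40.47,-40,-19, - 10, - 2, 57/14,53]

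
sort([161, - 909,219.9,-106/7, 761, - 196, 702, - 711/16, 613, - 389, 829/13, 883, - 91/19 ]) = [ - 909,- 389, - 196, - 711/16, - 106/7, - 91/19, 829/13,161,219.9,613, 702, 761, 883 ]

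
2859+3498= 6357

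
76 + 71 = 147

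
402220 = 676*595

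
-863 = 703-1566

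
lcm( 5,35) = 35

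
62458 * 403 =25170574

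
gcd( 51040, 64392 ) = 8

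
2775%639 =219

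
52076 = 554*94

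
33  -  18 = 15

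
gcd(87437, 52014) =1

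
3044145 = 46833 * 65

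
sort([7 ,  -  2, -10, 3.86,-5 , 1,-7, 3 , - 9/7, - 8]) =[ - 10, - 8, - 7, - 5,-2 ,  -  9/7 , 1,3, 3.86,7]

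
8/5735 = 8/5735 = 0.00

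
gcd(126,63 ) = 63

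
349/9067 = 349/9067 = 0.04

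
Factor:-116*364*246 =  - 10387104 = - 2^5 * 3^1*7^1*13^1*29^1*41^1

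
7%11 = 7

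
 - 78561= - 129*609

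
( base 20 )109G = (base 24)e5c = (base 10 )8196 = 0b10000000000100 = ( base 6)101540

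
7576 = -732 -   -  8308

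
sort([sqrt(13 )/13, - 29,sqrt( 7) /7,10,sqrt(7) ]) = [-29,sqrt(13) /13, sqrt(7 )/7,sqrt( 7 ),10] 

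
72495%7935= 1080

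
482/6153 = 482/6153 = 0.08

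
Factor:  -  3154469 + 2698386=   -  29^1 * 15727^1  =  - 456083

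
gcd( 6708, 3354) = 3354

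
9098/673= 13 + 349/673 = 13.52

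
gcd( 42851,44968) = 73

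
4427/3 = 4427/3= 1475.67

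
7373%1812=125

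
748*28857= 21585036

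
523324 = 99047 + 424277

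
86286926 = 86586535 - 299609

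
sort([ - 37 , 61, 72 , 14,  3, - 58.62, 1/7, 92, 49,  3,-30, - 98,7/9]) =[ - 98,-58.62, - 37, - 30,1/7,7/9,3, 3,14,49, 61,  72,92 ]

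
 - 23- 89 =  - 112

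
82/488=41/244 = 0.17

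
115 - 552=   -  437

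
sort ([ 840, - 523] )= [ - 523,  840 ]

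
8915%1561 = 1110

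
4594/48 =2297/24=95.71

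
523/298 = 1+225/298= 1.76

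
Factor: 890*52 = 2^3*5^1*13^1*89^1= 46280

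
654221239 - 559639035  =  94582204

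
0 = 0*16971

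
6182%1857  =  611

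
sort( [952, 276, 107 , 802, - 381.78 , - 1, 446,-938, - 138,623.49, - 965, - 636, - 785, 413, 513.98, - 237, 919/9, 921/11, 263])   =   [ - 965, - 938, - 785, - 636, - 381.78, - 237,  -  138, - 1,921/11, 919/9, 107,263, 276, 413, 446,513.98,623.49,802,952]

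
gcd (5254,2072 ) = 74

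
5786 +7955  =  13741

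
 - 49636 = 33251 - 82887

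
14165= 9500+4665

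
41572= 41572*1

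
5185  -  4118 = 1067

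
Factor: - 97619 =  - 31^1 * 47^1*67^1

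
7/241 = 7/241=0.03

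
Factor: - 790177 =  -17^1*53^1*877^1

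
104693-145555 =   -  40862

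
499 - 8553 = -8054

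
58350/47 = 1241+23/47 = 1241.49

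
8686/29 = 299+15/29 = 299.52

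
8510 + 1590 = 10100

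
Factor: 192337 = 19^1*53^1 * 191^1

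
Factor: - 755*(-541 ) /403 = 5^1*13^( - 1 ) * 31^( - 1)*151^1*541^1 = 408455/403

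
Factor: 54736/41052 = 2^2 * 3^( - 1) = 4/3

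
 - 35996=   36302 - 72298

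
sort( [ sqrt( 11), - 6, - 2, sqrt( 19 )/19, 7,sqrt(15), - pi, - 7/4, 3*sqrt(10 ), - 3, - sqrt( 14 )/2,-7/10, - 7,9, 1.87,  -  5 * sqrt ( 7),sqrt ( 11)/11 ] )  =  [-5*sqrt ( 7), - 7, - 6, - pi, - 3, - 2, - sqrt( 14 )/2,-7/4,-7/10,sqrt(19)/19,sqrt( 11 ) /11,1.87,sqrt(11 ), sqrt( 15),7, 9, 3*sqrt( 10)]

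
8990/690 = 899/69 = 13.03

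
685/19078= 685/19078 = 0.04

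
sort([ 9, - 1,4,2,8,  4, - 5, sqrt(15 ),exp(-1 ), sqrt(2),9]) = [ - 5, - 1, exp(-1 ),sqrt( 2), 2,sqrt(15), 4, 4,8,9,9]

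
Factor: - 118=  - 2^1*59^1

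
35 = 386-351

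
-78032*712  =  -55558784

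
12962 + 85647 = 98609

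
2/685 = 2/685 = 0.00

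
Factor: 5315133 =3^1 * 59^1 * 30029^1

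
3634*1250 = 4542500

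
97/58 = 97/58 = 1.67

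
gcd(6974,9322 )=2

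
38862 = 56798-17936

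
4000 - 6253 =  - 2253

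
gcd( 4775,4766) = 1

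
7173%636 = 177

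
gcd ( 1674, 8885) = 1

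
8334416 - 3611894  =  4722522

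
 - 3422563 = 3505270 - 6927833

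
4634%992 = 666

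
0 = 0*77500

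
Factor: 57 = 3^1*19^1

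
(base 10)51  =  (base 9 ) 56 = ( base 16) 33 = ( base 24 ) 23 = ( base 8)63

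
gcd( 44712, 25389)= 9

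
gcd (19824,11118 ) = 6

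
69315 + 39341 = 108656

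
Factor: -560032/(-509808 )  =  814/741 = 2^1*3^( - 1)*11^1*13^(- 1 )*19^( - 1 )*37^1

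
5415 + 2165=7580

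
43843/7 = 6263 + 2/7 = 6263.29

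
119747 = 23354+96393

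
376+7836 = 8212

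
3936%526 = 254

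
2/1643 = 2/1643= 0.00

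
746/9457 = 746/9457=0.08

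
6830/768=3415/384 = 8.89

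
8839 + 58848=67687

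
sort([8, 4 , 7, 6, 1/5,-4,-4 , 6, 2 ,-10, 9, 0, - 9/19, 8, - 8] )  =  [ - 10,  -  8, - 4, -4,  -  9/19, 0,1/5, 2, 4,6 , 6,  7, 8, 8, 9]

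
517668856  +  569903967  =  1087572823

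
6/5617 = 6/5617  =  0.00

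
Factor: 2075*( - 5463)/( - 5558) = 2^( - 1 )*3^2*5^2*7^( - 1)*83^1*397^( - 1 )*607^1 = 11335725/5558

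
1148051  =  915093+232958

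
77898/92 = 38949/46=846.72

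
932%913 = 19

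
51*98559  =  5026509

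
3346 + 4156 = 7502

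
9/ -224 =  - 1+ 215/224 = -0.04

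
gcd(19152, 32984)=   1064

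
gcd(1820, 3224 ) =52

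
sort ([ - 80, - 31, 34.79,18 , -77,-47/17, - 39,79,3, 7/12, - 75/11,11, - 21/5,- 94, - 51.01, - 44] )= [- 94,-80,-77, -51.01, - 44, - 39,- 31, - 75/11, - 21/5, - 47/17, 7/12, 3,11 , 18, 34.79, 79]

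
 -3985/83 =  - 3985/83 = - 48.01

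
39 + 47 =86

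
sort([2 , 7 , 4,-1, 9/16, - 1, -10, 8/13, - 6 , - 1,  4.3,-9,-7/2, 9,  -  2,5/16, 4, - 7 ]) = [-10, - 9,- 7,  -  6,- 7/2, - 2, - 1, - 1, - 1, 5/16,9/16 , 8/13, 2,4,4,4.3, 7, 9 ] 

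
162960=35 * 4656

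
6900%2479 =1942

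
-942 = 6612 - 7554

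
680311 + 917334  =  1597645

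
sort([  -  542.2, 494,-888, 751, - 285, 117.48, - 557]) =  [ - 888,- 557, - 542.2, - 285, 117.48 , 494,751 ]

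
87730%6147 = 1672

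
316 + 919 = 1235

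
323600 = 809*400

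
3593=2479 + 1114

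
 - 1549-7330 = - 8879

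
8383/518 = 8383/518 = 16.18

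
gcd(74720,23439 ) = 1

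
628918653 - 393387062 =235531591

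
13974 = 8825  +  5149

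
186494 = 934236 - 747742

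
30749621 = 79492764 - 48743143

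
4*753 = 3012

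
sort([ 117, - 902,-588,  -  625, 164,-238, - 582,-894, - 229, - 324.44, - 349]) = [-902,-894, - 625,-588, - 582,-349, - 324.44,- 238, - 229,  117, 164]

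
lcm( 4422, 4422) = 4422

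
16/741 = 16/741 = 0.02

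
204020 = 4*51005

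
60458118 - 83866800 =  - 23408682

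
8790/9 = 976 + 2/3 = 976.67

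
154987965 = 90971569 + 64016396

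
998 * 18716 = 18678568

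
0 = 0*30310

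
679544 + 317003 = 996547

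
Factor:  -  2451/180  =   - 817/60 = -  2^( - 2)*3^ (-1)*5^( - 1 ) * 19^1 * 43^1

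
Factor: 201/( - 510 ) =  - 67/170 = - 2^(  -  1)*5^(- 1) * 17^(- 1) * 67^1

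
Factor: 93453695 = 5^1 * 18690739^1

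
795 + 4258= 5053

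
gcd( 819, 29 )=1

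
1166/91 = 1166/91 = 12.81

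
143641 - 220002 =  - 76361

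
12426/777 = 15 + 257/259 = 15.99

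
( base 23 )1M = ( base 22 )21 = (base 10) 45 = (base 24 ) 1l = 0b101101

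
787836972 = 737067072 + 50769900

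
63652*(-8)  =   - 509216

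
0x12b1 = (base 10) 4785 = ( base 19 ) d4g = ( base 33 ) 4D0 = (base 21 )AHI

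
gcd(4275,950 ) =475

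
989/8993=43/391 = 0.11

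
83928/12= 6994 = 6994.00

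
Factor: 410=2^1*5^1*41^1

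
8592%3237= 2118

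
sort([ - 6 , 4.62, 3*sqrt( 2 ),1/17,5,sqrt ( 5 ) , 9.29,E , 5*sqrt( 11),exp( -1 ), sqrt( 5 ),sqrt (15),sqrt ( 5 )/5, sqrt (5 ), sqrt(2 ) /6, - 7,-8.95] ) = [ -8.95, - 7, - 6,1/17,sqrt( 2 )/6, exp ( - 1 ), sqrt( 5) /5,sqrt ( 5),sqrt(5 ) , sqrt( 5),E,sqrt( 15) , 3*sqrt (2 ),  4.62, 5 , 9.29, 5*sqrt(11 ) ] 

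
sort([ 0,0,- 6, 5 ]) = [ -6,0 , 0,  5]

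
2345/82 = 28 + 49/82 = 28.60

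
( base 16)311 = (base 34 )n3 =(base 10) 785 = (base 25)16A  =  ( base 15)375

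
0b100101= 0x25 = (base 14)29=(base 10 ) 37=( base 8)45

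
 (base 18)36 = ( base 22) 2g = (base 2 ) 111100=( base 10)60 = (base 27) 26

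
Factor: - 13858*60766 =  - 842095228 =- 2^2 * 13^2*23^1*41^1*1321^1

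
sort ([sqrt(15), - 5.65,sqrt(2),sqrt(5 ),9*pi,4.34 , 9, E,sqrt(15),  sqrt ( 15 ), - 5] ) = [ - 5.65, - 5, sqrt( 2 ),  sqrt( 5),E,  sqrt(15),sqrt(15), sqrt(15 ),4.34, 9, 9*pi]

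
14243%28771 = 14243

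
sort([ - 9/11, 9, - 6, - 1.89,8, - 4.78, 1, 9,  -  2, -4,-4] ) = [- 6, - 4.78, -4, - 4,-2, - 1.89,-9/11, 1, 8, 9,9 ] 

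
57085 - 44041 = 13044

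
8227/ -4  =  -8227/4 = - 2056.75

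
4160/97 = 4160/97 = 42.89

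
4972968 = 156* 31878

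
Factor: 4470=2^1*3^1*5^1*149^1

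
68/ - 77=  - 68/77  =  - 0.88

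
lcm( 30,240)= 240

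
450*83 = 37350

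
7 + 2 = 9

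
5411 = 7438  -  2027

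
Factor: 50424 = 2^3 * 3^1*11^1 * 191^1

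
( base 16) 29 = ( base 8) 51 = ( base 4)221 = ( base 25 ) 1G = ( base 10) 41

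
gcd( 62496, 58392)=72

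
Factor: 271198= 2^1*135599^1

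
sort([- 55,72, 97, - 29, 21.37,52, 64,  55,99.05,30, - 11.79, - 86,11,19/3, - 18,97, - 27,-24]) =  [ - 86 , - 55, - 29, - 27 , - 24, - 18, - 11.79,19/3,11,21.37, 30, 52, 55,64,72 , 97,97, 99.05 ] 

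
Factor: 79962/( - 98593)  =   - 2^1*3^1* 11^ ( - 1)*8963^( - 1 )*13327^1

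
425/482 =425/482 = 0.88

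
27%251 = 27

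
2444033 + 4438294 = 6882327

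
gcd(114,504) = 6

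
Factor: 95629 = 95629^1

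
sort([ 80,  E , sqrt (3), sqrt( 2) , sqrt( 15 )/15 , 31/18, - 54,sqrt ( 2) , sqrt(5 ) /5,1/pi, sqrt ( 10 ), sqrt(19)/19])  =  [ - 54, sqrt(19) /19,  sqrt( 15 ) /15 , 1/pi, sqrt( 5 )/5, sqrt( 2), sqrt (2),31/18, sqrt(3 ), E,sqrt(10 ), 80] 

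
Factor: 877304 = 2^3*109663^1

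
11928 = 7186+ 4742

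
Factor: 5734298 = 2^1*113^1*25373^1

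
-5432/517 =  - 5432/517 = -10.51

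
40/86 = 20/43 = 0.47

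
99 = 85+14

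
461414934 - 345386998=116027936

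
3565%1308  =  949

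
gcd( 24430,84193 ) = 1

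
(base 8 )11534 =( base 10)4956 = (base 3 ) 20210120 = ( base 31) 54R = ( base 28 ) 690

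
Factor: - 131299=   -  7^1 * 18757^1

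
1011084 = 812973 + 198111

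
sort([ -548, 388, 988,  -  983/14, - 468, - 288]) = [ - 548,-468, - 288,-983/14,388,988] 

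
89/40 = 2 +9/40 = 2.23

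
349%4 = 1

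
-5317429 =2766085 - 8083514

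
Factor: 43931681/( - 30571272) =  - 2^(  -  3)*3^(  -  2)*31^1 * 43^1 * 32957^1*424601^( - 1)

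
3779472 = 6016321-2236849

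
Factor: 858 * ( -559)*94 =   -  45084468 = - 2^2 * 3^1*11^1*13^2*43^1*47^1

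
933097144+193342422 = 1126439566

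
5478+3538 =9016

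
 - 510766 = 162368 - 673134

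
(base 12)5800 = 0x2640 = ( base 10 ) 9792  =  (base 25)FGH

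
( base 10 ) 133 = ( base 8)205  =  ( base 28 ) 4L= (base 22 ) 61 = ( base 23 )5I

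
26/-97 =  - 26/97= -  0.27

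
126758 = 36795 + 89963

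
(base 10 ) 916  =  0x394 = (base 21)21D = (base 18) 2eg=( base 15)411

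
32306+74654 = 106960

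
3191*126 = 402066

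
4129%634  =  325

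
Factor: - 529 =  - 23^2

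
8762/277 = 31 + 175/277 = 31.63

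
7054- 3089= 3965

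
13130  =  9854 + 3276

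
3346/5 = 3346/5 = 669.20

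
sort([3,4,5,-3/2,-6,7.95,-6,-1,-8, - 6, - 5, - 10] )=[ - 10,-8, - 6 , - 6,-6, - 5, - 3/2, - 1,3 , 4,5,7.95]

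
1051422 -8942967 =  - 7891545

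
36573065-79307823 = - 42734758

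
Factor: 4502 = 2^1*2251^1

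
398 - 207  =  191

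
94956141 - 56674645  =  38281496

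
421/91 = 4 + 57/91=   4.63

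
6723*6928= 46576944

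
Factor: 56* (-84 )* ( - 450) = 2^6 * 3^3 *5^2*7^2 = 2116800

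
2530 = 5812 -3282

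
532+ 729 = 1261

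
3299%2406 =893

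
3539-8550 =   -  5011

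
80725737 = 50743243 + 29982494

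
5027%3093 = 1934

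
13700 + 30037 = 43737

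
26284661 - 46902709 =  -20618048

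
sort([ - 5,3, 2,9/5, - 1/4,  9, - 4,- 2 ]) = [ - 5, - 4, - 2,-1/4,9/5,2, 3,9 ]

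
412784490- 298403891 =114380599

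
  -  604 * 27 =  - 16308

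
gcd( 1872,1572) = 12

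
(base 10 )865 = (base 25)19F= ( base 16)361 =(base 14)45B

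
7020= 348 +6672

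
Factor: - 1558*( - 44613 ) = 2^1*3^2*19^1*41^1*4957^1 =69507054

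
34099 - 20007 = 14092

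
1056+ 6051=7107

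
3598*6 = 21588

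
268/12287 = 268/12287 = 0.02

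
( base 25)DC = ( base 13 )1CC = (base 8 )521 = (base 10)337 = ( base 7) 661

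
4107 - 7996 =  - 3889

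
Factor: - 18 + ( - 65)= - 83^1 = -83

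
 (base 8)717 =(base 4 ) 13033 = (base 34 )DL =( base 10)463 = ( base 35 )D8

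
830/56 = 415/28 = 14.82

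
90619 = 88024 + 2595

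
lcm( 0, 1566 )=0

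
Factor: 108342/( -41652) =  - 463/178 = -  2^(-1) * 89^(  -  1) * 463^1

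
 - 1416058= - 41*34538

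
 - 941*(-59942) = 56405422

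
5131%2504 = 123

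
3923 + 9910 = 13833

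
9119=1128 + 7991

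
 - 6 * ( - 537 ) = 3222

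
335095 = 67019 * 5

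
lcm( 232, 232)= 232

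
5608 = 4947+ 661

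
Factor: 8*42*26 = 2^5*3^1*7^1*13^1 = 8736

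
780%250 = 30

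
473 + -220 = 253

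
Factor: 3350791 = 61^1*163^1*337^1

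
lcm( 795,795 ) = 795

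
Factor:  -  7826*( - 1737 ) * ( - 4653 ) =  - 2^1*3^4*7^1*11^1 * 13^1*43^1*47^1*193^1 = - 63251774586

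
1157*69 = 79833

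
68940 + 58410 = 127350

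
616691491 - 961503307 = - 344811816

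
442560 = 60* 7376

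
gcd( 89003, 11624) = 1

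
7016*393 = 2757288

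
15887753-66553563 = -50665810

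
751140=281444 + 469696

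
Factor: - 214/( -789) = 2^1*3^( - 1)*107^1*263^(  -  1)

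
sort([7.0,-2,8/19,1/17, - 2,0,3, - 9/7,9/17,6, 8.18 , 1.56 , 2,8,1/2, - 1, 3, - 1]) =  [-2, - 2, - 9/7, - 1, - 1,0,1/17, 8/19, 1/2,9/17,1.56,2 , 3, 3,6, 7.0,8, 8.18]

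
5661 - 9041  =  -3380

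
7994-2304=5690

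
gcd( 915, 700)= 5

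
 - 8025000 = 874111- 8899111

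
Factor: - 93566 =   -  2^1*11^1*4253^1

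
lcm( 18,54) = 54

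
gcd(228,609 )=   3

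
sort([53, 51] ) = [51, 53]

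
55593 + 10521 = 66114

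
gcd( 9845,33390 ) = 5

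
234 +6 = 240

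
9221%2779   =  884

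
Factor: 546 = 2^1 *3^1*7^1*13^1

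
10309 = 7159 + 3150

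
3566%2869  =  697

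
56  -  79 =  - 23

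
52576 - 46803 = 5773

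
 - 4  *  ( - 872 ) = 3488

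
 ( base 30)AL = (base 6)1253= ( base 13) 1B9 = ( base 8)501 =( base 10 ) 321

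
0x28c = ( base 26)p2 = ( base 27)o4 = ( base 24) 134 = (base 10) 652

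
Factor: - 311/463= - 311^1*463^( - 1 )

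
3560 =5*712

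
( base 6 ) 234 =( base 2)1011110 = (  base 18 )54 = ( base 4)1132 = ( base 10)94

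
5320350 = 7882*675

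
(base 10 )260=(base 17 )f5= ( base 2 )100000100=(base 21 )C8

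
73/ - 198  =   - 73/198=- 0.37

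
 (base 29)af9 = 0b10001010010110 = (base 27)C3P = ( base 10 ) 8854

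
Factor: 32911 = 32911^1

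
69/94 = 69/94 =0.73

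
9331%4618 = 95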